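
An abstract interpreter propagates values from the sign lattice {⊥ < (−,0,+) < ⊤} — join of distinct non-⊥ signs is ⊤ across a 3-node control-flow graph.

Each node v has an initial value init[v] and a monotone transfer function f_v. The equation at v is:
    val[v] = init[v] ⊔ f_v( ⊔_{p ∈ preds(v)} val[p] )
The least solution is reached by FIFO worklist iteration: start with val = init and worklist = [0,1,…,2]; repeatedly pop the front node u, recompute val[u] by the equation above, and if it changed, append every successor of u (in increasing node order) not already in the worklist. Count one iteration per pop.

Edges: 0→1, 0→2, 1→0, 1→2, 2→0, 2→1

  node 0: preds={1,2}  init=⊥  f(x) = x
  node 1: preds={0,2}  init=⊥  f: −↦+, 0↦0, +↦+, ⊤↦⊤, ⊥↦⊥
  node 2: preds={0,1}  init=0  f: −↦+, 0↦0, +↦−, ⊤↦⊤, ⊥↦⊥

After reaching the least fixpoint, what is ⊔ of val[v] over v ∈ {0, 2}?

0

Worklist (4 pops):
  #1 pop 0: in=0 → 0 (was ⊥); enqueue []
  #2 pop 1: in=0 → 0 (was ⊥); enqueue [0]
  #3 pop 2: in=0 → 0 (no change)
  #4 pop 0: in=0 → 0 (no change)

Fixpoint:
  val[0] = 0
  val[1] = 0
  val[2] = 0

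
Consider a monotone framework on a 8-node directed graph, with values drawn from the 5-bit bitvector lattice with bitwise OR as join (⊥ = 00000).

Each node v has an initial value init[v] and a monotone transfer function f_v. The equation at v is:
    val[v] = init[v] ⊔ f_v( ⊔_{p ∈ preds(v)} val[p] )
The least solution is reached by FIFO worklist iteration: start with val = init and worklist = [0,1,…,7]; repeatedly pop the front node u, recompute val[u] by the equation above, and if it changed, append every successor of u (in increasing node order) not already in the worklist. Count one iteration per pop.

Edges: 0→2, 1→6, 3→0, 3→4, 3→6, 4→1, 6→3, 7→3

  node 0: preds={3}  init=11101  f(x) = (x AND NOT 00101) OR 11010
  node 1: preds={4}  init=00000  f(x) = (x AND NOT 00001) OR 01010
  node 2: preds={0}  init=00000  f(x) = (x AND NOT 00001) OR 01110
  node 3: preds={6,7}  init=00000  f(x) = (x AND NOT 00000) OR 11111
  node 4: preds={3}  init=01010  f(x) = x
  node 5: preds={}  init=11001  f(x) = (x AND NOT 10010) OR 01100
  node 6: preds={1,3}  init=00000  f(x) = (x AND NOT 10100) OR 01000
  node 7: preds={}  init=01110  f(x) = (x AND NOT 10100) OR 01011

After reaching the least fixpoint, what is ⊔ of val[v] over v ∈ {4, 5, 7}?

Worklist (12 pops):
  #1 pop 0: in=00000 → 11111 (was 11101); enqueue []
  #2 pop 1: in=01010 → 01010 (was 00000); enqueue []
  #3 pop 2: in=11111 → 11110 (was 00000); enqueue []
  #4 pop 3: in=01110 → 11111 (was 00000); enqueue [0]
  #5 pop 4: in=11111 → 11111 (was 01010); enqueue [1]
  #6 pop 5: in=00000 → 11101 (was 11001); enqueue []
  #7 pop 6: in=11111 → 01011 (was 00000); enqueue [3]
  #8 pop 7: in=00000 → 01111 (was 01110); enqueue []
  #9 pop 0: in=11111 → 11111 (no change)
  #10 pop 1: in=11111 → 11110 (was 01010); enqueue [6]
  #11 pop 3: in=01111 → 11111 (no change)
  #12 pop 6: in=11111 → 01011 (no change)

Fixpoint:
  val[0] = 11111
  val[1] = 11110
  val[2] = 11110
  val[3] = 11111
  val[4] = 11111
  val[5] = 11101
  val[6] = 01011
  val[7] = 01111

11111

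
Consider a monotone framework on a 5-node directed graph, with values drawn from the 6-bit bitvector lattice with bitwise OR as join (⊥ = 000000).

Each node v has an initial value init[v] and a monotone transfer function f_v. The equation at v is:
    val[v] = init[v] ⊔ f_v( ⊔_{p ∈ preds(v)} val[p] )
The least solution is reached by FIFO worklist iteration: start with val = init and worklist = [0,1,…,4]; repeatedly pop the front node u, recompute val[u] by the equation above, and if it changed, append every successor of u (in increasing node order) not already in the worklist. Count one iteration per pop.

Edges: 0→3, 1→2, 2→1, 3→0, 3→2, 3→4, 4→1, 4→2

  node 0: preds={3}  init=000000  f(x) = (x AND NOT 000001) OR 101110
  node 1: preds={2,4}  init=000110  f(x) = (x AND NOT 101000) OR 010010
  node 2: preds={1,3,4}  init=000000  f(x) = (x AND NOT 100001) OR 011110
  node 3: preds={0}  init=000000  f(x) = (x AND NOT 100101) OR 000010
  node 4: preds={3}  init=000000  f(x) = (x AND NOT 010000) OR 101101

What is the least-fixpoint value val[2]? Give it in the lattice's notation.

Trace (8 dequeues):
  [1] u=0 | in 000000 | out 101110 | prev 000000 | push {}
  [2] u=1 | in 000000 | out 010110 | prev 000110 | push {}
  [3] u=2 | in 010110 | out 011110 | prev 000000 | push {1}
  [4] u=3 | in 101110 | out 001010 | prev 000000 | push {0,2}
  [5] u=4 | in 001010 | out 101111 | prev 000000 | push {}
  [6] u=1 | in 111111 | out 010111 | prev 010110 | push {}
  [7] u=0 | in 001010 | out 101110 | ==
  [8] u=2 | in 111111 | out 011110 | ==

Converged values:
  [0] 101110
  [1] 010111
  [2] 011110
  [3] 001010
  [4] 101111

011110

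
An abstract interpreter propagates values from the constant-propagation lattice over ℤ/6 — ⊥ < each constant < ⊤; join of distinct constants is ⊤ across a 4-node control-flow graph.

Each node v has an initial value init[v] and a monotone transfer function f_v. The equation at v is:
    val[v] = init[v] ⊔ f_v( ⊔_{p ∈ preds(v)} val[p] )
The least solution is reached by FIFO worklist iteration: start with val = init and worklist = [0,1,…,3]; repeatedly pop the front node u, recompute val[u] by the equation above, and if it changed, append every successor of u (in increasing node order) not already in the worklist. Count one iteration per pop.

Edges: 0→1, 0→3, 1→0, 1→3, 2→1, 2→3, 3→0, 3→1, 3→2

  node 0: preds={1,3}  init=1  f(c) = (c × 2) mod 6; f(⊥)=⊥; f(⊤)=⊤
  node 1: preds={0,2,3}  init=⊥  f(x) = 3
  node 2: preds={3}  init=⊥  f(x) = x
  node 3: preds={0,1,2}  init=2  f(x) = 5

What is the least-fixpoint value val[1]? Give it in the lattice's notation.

Worklist (9 pops):
  #1 pop 0: in=2 → ⊤ (was 1); enqueue []
  #2 pop 1: in=⊤ → 3 (was ⊥); enqueue [0]
  #3 pop 2: in=2 → 2 (was ⊥); enqueue [1]
  #4 pop 3: in=⊤ → ⊤ (was 2); enqueue [2]
  #5 pop 0: in=⊤ → ⊤ (no change)
  #6 pop 1: in=⊤ → 3 (no change)
  #7 pop 2: in=⊤ → ⊤ (was 2); enqueue [1,3]
  #8 pop 1: in=⊤ → 3 (no change)
  #9 pop 3: in=⊤ → ⊤ (no change)

Fixpoint:
  val[0] = ⊤
  val[1] = 3
  val[2] = ⊤
  val[3] = ⊤

3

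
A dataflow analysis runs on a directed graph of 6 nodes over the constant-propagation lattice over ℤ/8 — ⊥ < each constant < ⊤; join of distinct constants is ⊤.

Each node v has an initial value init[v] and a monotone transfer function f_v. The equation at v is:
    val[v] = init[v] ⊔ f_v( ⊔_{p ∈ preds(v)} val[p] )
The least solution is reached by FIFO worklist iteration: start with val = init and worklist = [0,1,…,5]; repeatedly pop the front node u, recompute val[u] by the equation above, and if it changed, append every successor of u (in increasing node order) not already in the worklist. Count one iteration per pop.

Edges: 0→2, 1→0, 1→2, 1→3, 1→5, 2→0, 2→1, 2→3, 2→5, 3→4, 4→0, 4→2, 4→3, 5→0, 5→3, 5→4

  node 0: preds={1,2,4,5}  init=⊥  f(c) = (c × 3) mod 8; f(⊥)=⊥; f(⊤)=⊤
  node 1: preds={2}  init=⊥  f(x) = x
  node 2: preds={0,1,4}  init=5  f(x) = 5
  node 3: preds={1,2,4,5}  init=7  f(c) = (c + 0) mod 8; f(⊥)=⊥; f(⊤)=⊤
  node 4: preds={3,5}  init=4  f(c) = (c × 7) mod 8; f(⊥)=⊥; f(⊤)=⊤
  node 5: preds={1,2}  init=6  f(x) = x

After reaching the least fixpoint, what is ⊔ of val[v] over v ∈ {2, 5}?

Iteration log — 10 steps:
  step 1. node 0  ⊔preds=⊤  new=⊤  old=⊥  +wl: 
  step 2. node 1  ⊔preds=5  new=5  old=⊥  +wl: 0
  step 3. node 2  ⊔preds=⊤  new=5  stable
  step 4. node 3  ⊔preds=⊤  new=⊤  old=7  +wl: 
  step 5. node 4  ⊔preds=⊤  new=⊤  old=4  +wl: 2,3
  step 6. node 5  ⊔preds=5  new=⊤  old=6  +wl: 4
  step 7. node 0  ⊔preds=⊤  new=⊤  stable
  step 8. node 2  ⊔preds=⊤  new=5  stable
  step 9. node 3  ⊔preds=⊤  new=⊤  stable
  step 10. node 4  ⊔preds=⊤  new=⊤  stable

Least fixpoint reached:
  node 0: ⊤
  node 1: 5
  node 2: 5
  node 3: ⊤
  node 4: ⊤
  node 5: ⊤

⊤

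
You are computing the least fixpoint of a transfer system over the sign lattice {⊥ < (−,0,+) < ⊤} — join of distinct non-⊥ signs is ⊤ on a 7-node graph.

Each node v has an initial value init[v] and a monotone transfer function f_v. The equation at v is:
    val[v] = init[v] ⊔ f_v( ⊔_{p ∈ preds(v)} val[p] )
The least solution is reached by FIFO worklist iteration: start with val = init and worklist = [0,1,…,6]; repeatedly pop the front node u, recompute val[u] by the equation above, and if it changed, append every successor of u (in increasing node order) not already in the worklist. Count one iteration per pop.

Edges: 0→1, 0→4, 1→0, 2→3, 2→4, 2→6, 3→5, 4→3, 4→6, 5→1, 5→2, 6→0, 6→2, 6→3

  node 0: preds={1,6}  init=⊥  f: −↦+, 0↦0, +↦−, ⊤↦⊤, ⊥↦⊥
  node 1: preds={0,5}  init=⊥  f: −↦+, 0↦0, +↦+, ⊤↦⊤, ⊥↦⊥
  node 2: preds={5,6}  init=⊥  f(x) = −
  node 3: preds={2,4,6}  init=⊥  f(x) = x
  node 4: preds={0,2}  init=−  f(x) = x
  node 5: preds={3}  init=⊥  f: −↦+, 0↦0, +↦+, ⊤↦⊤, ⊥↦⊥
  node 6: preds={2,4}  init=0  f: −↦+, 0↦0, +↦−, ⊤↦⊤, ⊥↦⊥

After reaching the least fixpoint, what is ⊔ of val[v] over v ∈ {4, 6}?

Trace (13 dequeues):
  [1] u=0 | in 0 | out 0 | prev ⊥ | push {}
  [2] u=1 | in 0 | out 0 | prev ⊥ | push {0}
  [3] u=2 | in 0 | out − | prev ⊥ | push {}
  [4] u=3 | in ⊤ | out ⊤ | prev ⊥ | push {}
  [5] u=4 | in ⊤ | out ⊤ | prev − | push {3}
  [6] u=5 | in ⊤ | out ⊤ | prev ⊥ | push {1,2}
  [7] u=6 | in ⊤ | out ⊤ | prev 0 | push {}
  [8] u=0 | in ⊤ | out ⊤ | prev 0 | push {4}
  [9] u=3 | in ⊤ | out ⊤ | ==
  [10] u=1 | in ⊤ | out ⊤ | prev 0 | push {0}
  [11] u=2 | in ⊤ | out − | ==
  [12] u=4 | in ⊤ | out ⊤ | ==
  [13] u=0 | in ⊤ | out ⊤ | ==

Converged values:
  [0] ⊤
  [1] ⊤
  [2] −
  [3] ⊤
  [4] ⊤
  [5] ⊤
  [6] ⊤

⊤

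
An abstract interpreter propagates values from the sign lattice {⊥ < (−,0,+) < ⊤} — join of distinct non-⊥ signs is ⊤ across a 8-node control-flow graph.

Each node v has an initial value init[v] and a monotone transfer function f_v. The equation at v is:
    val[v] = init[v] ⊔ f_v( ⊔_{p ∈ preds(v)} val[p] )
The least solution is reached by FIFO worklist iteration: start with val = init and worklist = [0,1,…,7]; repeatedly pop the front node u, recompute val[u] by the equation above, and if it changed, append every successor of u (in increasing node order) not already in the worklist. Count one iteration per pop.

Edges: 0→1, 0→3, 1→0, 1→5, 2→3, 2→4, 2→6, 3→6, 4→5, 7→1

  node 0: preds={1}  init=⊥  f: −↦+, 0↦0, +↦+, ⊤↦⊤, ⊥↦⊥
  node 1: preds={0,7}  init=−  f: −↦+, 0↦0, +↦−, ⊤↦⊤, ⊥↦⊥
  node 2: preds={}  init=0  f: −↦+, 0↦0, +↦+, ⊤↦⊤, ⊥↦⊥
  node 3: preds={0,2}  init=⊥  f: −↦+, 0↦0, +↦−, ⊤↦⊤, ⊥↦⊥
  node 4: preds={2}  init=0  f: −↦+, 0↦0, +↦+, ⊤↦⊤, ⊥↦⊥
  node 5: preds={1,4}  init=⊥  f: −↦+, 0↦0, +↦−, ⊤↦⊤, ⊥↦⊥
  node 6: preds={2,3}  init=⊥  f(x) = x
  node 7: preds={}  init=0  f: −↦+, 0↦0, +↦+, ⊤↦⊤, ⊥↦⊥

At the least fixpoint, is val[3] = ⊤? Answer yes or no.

yes

Worklist (11 pops):
  #1 pop 0: in=− → + (was ⊥); enqueue []
  #2 pop 1: in=⊤ → ⊤ (was −); enqueue [0]
  #3 pop 2: in=⊥ → 0 (no change)
  #4 pop 3: in=⊤ → ⊤ (was ⊥); enqueue []
  #5 pop 4: in=0 → 0 (no change)
  #6 pop 5: in=⊤ → ⊤ (was ⊥); enqueue []
  #7 pop 6: in=⊤ → ⊤ (was ⊥); enqueue []
  #8 pop 7: in=⊥ → 0 (no change)
  #9 pop 0: in=⊤ → ⊤ (was +); enqueue [1,3]
  #10 pop 1: in=⊤ → ⊤ (no change)
  #11 pop 3: in=⊤ → ⊤ (no change)

Fixpoint:
  val[0] = ⊤
  val[1] = ⊤
  val[2] = 0
  val[3] = ⊤
  val[4] = 0
  val[5] = ⊤
  val[6] = ⊤
  val[7] = 0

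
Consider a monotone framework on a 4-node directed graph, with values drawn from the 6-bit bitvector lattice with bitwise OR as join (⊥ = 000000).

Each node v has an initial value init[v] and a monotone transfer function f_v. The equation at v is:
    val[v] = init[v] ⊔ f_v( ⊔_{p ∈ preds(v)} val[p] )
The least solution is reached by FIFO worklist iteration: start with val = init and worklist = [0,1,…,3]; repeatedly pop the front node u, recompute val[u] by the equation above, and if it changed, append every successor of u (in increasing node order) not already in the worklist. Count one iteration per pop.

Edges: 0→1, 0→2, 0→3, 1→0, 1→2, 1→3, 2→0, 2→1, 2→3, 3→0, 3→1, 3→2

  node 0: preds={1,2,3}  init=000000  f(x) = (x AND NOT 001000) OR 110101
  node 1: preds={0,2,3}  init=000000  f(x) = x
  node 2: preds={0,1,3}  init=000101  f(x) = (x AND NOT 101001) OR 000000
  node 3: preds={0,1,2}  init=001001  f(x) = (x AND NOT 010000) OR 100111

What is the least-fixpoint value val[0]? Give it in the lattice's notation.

110111

Worklist (10 pops):
  #1 pop 0: in=001101 → 110101 (was 000000); enqueue []
  #2 pop 1: in=111101 → 111101 (was 000000); enqueue [0]
  #3 pop 2: in=111101 → 010101 (was 000101); enqueue [1]
  #4 pop 3: in=111101 → 101111 (was 001001); enqueue [2]
  #5 pop 0: in=111111 → 110111 (was 110101); enqueue [3]
  #6 pop 1: in=111111 → 111111 (was 111101); enqueue [0]
  #7 pop 2: in=111111 → 010111 (was 010101); enqueue [1]
  #8 pop 3: in=111111 → 101111 (no change)
  #9 pop 0: in=111111 → 110111 (no change)
  #10 pop 1: in=111111 → 111111 (no change)

Fixpoint:
  val[0] = 110111
  val[1] = 111111
  val[2] = 010111
  val[3] = 101111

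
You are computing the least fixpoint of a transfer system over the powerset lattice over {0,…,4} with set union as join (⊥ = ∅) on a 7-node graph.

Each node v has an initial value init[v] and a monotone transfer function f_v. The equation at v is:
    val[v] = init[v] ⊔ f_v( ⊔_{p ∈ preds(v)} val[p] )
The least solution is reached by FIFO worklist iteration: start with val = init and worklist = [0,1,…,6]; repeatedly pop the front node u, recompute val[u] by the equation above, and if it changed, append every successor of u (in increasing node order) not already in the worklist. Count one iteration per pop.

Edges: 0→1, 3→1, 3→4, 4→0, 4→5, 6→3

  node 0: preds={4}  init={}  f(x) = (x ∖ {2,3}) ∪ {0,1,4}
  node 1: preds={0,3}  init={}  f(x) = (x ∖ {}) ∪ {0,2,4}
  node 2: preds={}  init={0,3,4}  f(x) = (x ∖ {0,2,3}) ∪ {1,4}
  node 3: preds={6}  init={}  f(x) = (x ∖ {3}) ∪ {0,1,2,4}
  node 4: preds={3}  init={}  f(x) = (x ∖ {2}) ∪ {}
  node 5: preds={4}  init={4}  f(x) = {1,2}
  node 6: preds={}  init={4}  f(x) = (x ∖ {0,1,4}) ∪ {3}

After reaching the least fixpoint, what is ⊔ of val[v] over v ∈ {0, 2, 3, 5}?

Iteration log — 10 steps:
  step 1. node 0  ⊔preds={}  new={0,1,4}  old={}  +wl: 
  step 2. node 1  ⊔preds={0,1,4}  new={0,1,2,4}  old={}  +wl: 
  step 3. node 2  ⊔preds={}  new={0,1,3,4}  old={0,3,4}  +wl: 
  step 4. node 3  ⊔preds={4}  new={0,1,2,4}  old={}  +wl: 1
  step 5. node 4  ⊔preds={0,1,2,4}  new={0,1,4}  old={}  +wl: 0
  step 6. node 5  ⊔preds={0,1,4}  new={1,2,4}  old={4}  +wl: 
  step 7. node 6  ⊔preds={}  new={3,4}  old={4}  +wl: 3
  step 8. node 1  ⊔preds={0,1,2,4}  new={0,1,2,4}  stable
  step 9. node 0  ⊔preds={0,1,4}  new={0,1,4}  stable
  step 10. node 3  ⊔preds={3,4}  new={0,1,2,4}  stable

Least fixpoint reached:
  node 0: {0,1,4}
  node 1: {0,1,2,4}
  node 2: {0,1,3,4}
  node 3: {0,1,2,4}
  node 4: {0,1,4}
  node 5: {1,2,4}
  node 6: {3,4}

{0,1,2,3,4}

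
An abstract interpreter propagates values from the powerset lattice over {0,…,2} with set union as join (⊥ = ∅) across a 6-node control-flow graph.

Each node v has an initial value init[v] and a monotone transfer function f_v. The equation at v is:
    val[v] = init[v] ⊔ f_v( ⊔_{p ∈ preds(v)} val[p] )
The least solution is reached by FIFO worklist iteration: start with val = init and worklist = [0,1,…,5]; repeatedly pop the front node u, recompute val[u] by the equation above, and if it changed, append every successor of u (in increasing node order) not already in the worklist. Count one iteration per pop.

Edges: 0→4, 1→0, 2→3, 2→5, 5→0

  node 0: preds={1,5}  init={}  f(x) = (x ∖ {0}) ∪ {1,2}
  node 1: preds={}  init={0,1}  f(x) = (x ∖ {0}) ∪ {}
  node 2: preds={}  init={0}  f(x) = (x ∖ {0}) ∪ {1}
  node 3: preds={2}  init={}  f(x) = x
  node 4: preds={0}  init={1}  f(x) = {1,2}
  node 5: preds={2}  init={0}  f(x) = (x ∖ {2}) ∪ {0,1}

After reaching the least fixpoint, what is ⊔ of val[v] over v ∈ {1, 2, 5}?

Worklist (7 pops):
  #1 pop 0: in={0,1} → {1,2} (was {}); enqueue []
  #2 pop 1: in={} → {0,1} (no change)
  #3 pop 2: in={} → {0,1} (was {0}); enqueue []
  #4 pop 3: in={0,1} → {0,1} (was {}); enqueue []
  #5 pop 4: in={1,2} → {1,2} (was {1}); enqueue []
  #6 pop 5: in={0,1} → {0,1} (was {0}); enqueue [0]
  #7 pop 0: in={0,1} → {1,2} (no change)

Fixpoint:
  val[0] = {1,2}
  val[1] = {0,1}
  val[2] = {0,1}
  val[3] = {0,1}
  val[4] = {1,2}
  val[5] = {0,1}

{0,1}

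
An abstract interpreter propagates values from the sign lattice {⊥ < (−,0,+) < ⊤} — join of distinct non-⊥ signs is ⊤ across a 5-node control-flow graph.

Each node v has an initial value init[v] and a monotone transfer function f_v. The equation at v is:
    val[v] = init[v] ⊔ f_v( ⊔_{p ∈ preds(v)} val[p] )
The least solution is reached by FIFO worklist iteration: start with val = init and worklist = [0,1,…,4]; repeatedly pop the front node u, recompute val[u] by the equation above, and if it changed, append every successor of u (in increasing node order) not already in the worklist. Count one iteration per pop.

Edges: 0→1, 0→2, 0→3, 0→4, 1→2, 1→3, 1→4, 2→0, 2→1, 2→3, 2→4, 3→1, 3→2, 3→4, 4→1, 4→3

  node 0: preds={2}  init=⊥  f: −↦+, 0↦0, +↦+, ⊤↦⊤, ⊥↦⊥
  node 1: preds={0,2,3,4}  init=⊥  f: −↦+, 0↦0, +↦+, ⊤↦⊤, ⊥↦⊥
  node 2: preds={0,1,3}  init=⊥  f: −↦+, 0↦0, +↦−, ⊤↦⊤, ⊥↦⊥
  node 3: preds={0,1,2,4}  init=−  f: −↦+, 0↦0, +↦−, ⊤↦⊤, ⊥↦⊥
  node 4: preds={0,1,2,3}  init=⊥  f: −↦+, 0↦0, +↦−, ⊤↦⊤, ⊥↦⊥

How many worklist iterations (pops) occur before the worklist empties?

Iteration log — 10 steps:
  step 1. node 0  ⊔preds=⊥  new=⊥  stable
  step 2. node 1  ⊔preds=−  new=+  old=⊥  +wl: 
  step 3. node 2  ⊔preds=⊤  new=⊤  old=⊥  +wl: 0,1
  step 4. node 3  ⊔preds=⊤  new=⊤  old=−  +wl: 2
  step 5. node 4  ⊔preds=⊤  new=⊤  old=⊥  +wl: 3
  step 6. node 0  ⊔preds=⊤  new=⊤  old=⊥  +wl: 4
  step 7. node 1  ⊔preds=⊤  new=⊤  old=+  +wl: 
  step 8. node 2  ⊔preds=⊤  new=⊤  stable
  step 9. node 3  ⊔preds=⊤  new=⊤  stable
  step 10. node 4  ⊔preds=⊤  new=⊤  stable

Least fixpoint reached:
  node 0: ⊤
  node 1: ⊤
  node 2: ⊤
  node 3: ⊤
  node 4: ⊤

10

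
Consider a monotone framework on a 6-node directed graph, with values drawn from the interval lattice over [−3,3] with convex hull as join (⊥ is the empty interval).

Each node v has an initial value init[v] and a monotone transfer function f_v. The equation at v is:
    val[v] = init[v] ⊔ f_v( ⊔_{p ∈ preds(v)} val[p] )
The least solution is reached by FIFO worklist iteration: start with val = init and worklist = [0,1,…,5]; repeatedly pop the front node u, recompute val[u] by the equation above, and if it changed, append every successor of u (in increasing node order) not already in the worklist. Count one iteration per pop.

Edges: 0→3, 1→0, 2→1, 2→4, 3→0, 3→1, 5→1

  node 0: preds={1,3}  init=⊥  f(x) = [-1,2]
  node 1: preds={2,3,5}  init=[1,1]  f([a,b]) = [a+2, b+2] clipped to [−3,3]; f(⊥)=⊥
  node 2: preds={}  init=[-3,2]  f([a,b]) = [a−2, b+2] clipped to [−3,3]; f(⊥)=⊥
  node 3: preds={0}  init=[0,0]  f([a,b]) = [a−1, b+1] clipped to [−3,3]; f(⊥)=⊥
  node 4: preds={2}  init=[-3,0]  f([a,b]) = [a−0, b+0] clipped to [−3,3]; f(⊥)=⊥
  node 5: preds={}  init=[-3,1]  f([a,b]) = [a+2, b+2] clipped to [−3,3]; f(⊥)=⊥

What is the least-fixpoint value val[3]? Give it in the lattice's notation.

Worklist (8 pops):
  #1 pop 0: in=[0,1] → [-1,2] (was ⊥); enqueue []
  #2 pop 1: in=[-3,2] → [-1,3] (was [1,1]); enqueue [0]
  #3 pop 2: in=⊥ → [-3,2] (no change)
  #4 pop 3: in=[-1,2] → [-2,3] (was [0,0]); enqueue [1]
  #5 pop 4: in=[-3,2] → [-3,2] (was [-3,0]); enqueue []
  #6 pop 5: in=⊥ → [-3,1] (no change)
  #7 pop 0: in=[-2,3] → [-1,2] (no change)
  #8 pop 1: in=[-3,3] → [-1,3] (no change)

Fixpoint:
  val[0] = [-1,2]
  val[1] = [-1,3]
  val[2] = [-3,2]
  val[3] = [-2,3]
  val[4] = [-3,2]
  val[5] = [-3,1]

[-2,3]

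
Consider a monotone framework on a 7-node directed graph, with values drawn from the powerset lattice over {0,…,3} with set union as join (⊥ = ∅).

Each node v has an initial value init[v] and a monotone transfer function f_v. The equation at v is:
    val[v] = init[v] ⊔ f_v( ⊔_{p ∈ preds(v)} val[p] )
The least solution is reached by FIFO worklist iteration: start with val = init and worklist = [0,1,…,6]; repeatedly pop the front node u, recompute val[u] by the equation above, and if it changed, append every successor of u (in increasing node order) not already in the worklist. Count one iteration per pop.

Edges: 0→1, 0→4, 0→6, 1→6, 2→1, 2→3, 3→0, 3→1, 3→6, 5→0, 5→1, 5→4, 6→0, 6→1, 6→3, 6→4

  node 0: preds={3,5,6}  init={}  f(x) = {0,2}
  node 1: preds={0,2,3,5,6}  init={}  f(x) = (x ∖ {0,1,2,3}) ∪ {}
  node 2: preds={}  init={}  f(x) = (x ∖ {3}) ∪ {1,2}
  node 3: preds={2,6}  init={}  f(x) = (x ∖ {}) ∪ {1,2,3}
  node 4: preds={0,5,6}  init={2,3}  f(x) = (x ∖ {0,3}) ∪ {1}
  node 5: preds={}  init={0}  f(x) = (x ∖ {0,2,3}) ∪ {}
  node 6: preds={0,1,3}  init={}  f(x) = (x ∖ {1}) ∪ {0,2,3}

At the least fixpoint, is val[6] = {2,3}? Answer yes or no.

no

Worklist (14 pops):
  #1 pop 0: in={0} → {0,2} (was {}); enqueue []
  #2 pop 1: in={0,2} → {} (no change)
  #3 pop 2: in={} → {1,2} (was {}); enqueue [1]
  #4 pop 3: in={1,2} → {1,2,3} (was {}); enqueue [0]
  #5 pop 4: in={0,2} → {1,2,3} (was {2,3}); enqueue []
  #6 pop 5: in={} → {0} (no change)
  #7 pop 6: in={0,1,2,3} → {0,2,3} (was {}); enqueue [3,4]
  #8 pop 1: in={0,1,2,3} → {} (no change)
  #9 pop 0: in={0,1,2,3} → {0,2} (no change)
  #10 pop 3: in={0,1,2,3} → {0,1,2,3} (was {1,2,3}); enqueue [0,1,6]
  #11 pop 4: in={0,2,3} → {1,2,3} (no change)
  #12 pop 0: in={0,1,2,3} → {0,2} (no change)
  #13 pop 1: in={0,1,2,3} → {} (no change)
  #14 pop 6: in={0,1,2,3} → {0,2,3} (no change)

Fixpoint:
  val[0] = {0,2}
  val[1] = {}
  val[2] = {1,2}
  val[3] = {0,1,2,3}
  val[4] = {1,2,3}
  val[5] = {0}
  val[6] = {0,2,3}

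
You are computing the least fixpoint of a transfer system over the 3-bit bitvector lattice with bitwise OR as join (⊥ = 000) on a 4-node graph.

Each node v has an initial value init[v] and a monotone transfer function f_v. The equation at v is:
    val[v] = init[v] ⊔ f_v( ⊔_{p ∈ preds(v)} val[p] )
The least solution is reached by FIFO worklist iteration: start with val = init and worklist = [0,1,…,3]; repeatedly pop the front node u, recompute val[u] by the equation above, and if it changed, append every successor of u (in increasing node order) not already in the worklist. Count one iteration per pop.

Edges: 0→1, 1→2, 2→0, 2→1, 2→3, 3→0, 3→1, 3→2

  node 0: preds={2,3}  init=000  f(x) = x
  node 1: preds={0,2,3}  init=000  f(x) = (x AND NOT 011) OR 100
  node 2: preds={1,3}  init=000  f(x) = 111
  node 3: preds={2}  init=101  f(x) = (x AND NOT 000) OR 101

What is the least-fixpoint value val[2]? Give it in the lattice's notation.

Trace (7 dequeues):
  [1] u=0 | in 101 | out 101 | prev 000 | push {}
  [2] u=1 | in 101 | out 100 | prev 000 | push {}
  [3] u=2 | in 101 | out 111 | prev 000 | push {0,1}
  [4] u=3 | in 111 | out 111 | prev 101 | push {2}
  [5] u=0 | in 111 | out 111 | prev 101 | push {}
  [6] u=1 | in 111 | out 100 | ==
  [7] u=2 | in 111 | out 111 | ==

Converged values:
  [0] 111
  [1] 100
  [2] 111
  [3] 111

111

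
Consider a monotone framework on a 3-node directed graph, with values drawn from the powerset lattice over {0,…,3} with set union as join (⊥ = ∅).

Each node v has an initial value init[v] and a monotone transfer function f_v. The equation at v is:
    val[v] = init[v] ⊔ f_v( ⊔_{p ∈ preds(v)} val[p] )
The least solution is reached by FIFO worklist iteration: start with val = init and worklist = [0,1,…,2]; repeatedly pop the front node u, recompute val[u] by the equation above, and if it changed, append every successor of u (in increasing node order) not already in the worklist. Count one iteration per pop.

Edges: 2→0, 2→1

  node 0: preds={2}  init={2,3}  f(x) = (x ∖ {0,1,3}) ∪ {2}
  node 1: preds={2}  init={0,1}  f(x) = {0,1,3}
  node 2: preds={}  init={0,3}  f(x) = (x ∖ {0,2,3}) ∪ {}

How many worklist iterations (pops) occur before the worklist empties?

Trace (3 dequeues):
  [1] u=0 | in {0,3} | out {2,3} | ==
  [2] u=1 | in {0,3} | out {0,1,3} | prev {0,1} | push {}
  [3] u=2 | in {} | out {0,3} | ==

Converged values:
  [0] {2,3}
  [1] {0,1,3}
  [2] {0,3}

3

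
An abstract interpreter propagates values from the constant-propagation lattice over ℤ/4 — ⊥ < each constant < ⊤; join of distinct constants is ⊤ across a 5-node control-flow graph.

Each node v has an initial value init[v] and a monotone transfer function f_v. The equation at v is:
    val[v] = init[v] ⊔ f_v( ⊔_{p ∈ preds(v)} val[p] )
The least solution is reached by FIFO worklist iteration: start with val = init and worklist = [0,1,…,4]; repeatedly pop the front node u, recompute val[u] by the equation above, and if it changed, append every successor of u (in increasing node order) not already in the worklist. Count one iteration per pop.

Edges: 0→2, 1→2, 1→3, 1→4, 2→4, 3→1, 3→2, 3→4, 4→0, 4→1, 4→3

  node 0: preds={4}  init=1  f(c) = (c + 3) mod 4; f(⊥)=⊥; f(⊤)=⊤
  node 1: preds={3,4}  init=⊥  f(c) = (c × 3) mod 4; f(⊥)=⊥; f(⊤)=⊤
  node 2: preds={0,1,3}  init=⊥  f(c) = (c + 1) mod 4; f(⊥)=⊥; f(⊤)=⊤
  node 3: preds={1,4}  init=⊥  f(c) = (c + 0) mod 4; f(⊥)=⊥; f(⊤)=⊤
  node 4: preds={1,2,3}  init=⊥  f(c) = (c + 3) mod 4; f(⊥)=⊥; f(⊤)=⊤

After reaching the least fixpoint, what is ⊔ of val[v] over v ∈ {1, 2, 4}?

Worklist (15 pops):
  #1 pop 0: in=⊥ → 1 (no change)
  #2 pop 1: in=⊥ → ⊥ (no change)
  #3 pop 2: in=1 → 2 (was ⊥); enqueue []
  #4 pop 3: in=⊥ → ⊥ (no change)
  #5 pop 4: in=2 → 1 (was ⊥); enqueue [0,1,3]
  #6 pop 0: in=1 → ⊤ (was 1); enqueue [2]
  #7 pop 1: in=1 → 3 (was ⊥); enqueue [4]
  #8 pop 3: in=⊤ → ⊤ (was ⊥); enqueue [1]
  #9 pop 2: in=⊤ → ⊤ (was 2); enqueue []
  #10 pop 4: in=⊤ → ⊤ (was 1); enqueue [0,3]
  #11 pop 1: in=⊤ → ⊤ (was 3); enqueue [2,4]
  #12 pop 0: in=⊤ → ⊤ (no change)
  #13 pop 3: in=⊤ → ⊤ (no change)
  #14 pop 2: in=⊤ → ⊤ (no change)
  #15 pop 4: in=⊤ → ⊤ (no change)

Fixpoint:
  val[0] = ⊤
  val[1] = ⊤
  val[2] = ⊤
  val[3] = ⊤
  val[4] = ⊤

⊤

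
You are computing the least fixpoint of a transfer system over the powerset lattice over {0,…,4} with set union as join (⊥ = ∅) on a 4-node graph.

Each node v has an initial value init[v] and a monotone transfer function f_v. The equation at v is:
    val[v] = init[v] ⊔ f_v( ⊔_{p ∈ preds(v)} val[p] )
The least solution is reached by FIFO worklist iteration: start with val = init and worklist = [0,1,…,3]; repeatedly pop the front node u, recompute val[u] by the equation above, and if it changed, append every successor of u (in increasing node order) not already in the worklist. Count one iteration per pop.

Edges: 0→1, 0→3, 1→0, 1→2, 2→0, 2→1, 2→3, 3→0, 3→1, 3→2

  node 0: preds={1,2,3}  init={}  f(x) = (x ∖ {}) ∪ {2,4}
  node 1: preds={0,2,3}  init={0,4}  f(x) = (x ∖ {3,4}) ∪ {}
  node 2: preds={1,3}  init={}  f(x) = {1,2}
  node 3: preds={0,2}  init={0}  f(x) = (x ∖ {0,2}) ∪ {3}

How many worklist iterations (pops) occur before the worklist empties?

9

Worklist (9 pops):
  #1 pop 0: in={0,4} → {0,2,4} (was {}); enqueue []
  #2 pop 1: in={0,2,4} → {0,2,4} (was {0,4}); enqueue [0]
  #3 pop 2: in={0,2,4} → {1,2} (was {}); enqueue [1]
  #4 pop 3: in={0,1,2,4} → {0,1,3,4} (was {0}); enqueue [2]
  #5 pop 0: in={0,1,2,3,4} → {0,1,2,3,4} (was {0,2,4}); enqueue [3]
  #6 pop 1: in={0,1,2,3,4} → {0,1,2,4} (was {0,2,4}); enqueue [0]
  #7 pop 2: in={0,1,2,3,4} → {1,2} (no change)
  #8 pop 3: in={0,1,2,3,4} → {0,1,3,4} (no change)
  #9 pop 0: in={0,1,2,3,4} → {0,1,2,3,4} (no change)

Fixpoint:
  val[0] = {0,1,2,3,4}
  val[1] = {0,1,2,4}
  val[2] = {1,2}
  val[3] = {0,1,3,4}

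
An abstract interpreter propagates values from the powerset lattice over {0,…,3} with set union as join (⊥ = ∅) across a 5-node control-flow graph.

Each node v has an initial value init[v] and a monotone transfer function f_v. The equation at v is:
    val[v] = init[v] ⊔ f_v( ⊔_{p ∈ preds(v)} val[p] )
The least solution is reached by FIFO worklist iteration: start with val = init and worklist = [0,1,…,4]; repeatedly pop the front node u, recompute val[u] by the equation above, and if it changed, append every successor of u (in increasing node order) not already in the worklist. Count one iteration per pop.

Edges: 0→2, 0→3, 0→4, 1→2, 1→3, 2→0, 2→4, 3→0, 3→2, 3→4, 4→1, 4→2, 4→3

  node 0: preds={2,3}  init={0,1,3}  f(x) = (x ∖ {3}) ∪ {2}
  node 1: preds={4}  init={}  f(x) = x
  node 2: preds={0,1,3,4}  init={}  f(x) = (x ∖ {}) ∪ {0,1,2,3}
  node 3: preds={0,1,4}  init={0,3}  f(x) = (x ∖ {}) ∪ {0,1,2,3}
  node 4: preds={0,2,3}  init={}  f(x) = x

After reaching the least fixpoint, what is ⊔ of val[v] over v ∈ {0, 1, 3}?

{0,1,2,3}

Iteration log — 10 steps:
  step 1. node 0  ⊔preds={0,3}  new={0,1,2,3}  old={0,1,3}  +wl: 
  step 2. node 1  ⊔preds={}  new={}  stable
  step 3. node 2  ⊔preds={0,1,2,3}  new={0,1,2,3}  old={}  +wl: 0
  step 4. node 3  ⊔preds={0,1,2,3}  new={0,1,2,3}  old={0,3}  +wl: 2
  step 5. node 4  ⊔preds={0,1,2,3}  new={0,1,2,3}  old={}  +wl: 1,3
  step 6. node 0  ⊔preds={0,1,2,3}  new={0,1,2,3}  stable
  step 7. node 2  ⊔preds={0,1,2,3}  new={0,1,2,3}  stable
  step 8. node 1  ⊔preds={0,1,2,3}  new={0,1,2,3}  old={}  +wl: 2
  step 9. node 3  ⊔preds={0,1,2,3}  new={0,1,2,3}  stable
  step 10. node 2  ⊔preds={0,1,2,3}  new={0,1,2,3}  stable

Least fixpoint reached:
  node 0: {0,1,2,3}
  node 1: {0,1,2,3}
  node 2: {0,1,2,3}
  node 3: {0,1,2,3}
  node 4: {0,1,2,3}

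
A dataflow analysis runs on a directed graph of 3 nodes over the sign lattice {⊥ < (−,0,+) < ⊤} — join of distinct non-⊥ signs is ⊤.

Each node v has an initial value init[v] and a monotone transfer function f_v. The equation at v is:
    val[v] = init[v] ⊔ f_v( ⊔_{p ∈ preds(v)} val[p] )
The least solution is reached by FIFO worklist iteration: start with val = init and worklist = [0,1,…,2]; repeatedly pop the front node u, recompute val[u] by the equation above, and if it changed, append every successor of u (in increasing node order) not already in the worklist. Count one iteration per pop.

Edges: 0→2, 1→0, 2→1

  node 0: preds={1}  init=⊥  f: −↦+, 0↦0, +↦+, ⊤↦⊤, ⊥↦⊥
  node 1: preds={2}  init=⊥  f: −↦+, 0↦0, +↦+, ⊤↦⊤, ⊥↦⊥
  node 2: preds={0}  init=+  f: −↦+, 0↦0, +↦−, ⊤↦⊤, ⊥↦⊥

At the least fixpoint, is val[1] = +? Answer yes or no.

Trace (8 dequeues):
  [1] u=0 | in ⊥ | out ⊥ | ==
  [2] u=1 | in + | out + | prev ⊥ | push {0}
  [3] u=2 | in ⊥ | out + | ==
  [4] u=0 | in + | out + | prev ⊥ | push {2}
  [5] u=2 | in + | out ⊤ | prev + | push {1}
  [6] u=1 | in ⊤ | out ⊤ | prev + | push {0}
  [7] u=0 | in ⊤ | out ⊤ | prev + | push {2}
  [8] u=2 | in ⊤ | out ⊤ | ==

Converged values:
  [0] ⊤
  [1] ⊤
  [2] ⊤

no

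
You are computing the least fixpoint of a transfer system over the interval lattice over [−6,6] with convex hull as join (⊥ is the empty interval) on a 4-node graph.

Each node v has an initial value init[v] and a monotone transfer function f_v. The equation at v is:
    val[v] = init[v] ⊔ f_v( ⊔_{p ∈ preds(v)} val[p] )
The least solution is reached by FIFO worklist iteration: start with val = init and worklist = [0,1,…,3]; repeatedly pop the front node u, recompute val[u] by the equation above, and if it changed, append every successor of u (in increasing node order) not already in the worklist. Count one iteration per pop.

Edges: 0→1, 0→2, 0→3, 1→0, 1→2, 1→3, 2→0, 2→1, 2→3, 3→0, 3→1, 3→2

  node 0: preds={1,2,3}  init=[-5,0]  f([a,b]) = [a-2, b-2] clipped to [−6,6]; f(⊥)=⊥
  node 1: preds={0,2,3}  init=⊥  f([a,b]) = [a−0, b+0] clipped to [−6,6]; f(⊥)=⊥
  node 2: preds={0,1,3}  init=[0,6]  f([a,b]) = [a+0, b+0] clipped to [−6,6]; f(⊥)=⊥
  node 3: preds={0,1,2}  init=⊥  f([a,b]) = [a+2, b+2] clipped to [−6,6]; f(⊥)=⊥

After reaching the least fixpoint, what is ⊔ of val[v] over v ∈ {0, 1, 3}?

Trace (11 dequeues):
  [1] u=0 | in [0,6] | out [-5,4] | prev [-5,0] | push {}
  [2] u=1 | in [-5,6] | out [-5,6] | prev ⊥ | push {0}
  [3] u=2 | in [-5,6] | out [-5,6] | prev [0,6] | push {1}
  [4] u=3 | in [-5,6] | out [-3,6] | prev ⊥ | push {2}
  [5] u=0 | in [-5,6] | out [-6,4] | prev [-5,4] | push {3}
  [6] u=1 | in [-6,6] | out [-6,6] | prev [-5,6] | push {0}
  [7] u=2 | in [-6,6] | out [-6,6] | prev [-5,6] | push {1}
  [8] u=3 | in [-6,6] | out [-4,6] | prev [-3,6] | push {2}
  [9] u=0 | in [-6,6] | out [-6,4] | ==
  [10] u=1 | in [-6,6] | out [-6,6] | ==
  [11] u=2 | in [-6,6] | out [-6,6] | ==

Converged values:
  [0] [-6,4]
  [1] [-6,6]
  [2] [-6,6]
  [3] [-4,6]

[-6,6]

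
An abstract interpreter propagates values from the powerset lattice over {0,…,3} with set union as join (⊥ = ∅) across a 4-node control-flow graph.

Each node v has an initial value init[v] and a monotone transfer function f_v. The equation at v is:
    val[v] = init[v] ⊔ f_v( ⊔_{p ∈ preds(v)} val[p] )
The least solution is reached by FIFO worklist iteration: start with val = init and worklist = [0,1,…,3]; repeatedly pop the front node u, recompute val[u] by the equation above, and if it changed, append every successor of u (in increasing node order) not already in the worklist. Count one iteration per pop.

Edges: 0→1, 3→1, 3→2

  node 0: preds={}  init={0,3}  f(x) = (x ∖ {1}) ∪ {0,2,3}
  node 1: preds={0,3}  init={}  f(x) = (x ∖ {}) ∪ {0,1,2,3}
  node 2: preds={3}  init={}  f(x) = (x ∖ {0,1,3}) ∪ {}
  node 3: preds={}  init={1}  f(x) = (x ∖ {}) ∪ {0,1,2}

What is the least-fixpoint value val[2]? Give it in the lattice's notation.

Worklist (6 pops):
  #1 pop 0: in={} → {0,2,3} (was {0,3}); enqueue []
  #2 pop 1: in={0,1,2,3} → {0,1,2,3} (was {}); enqueue []
  #3 pop 2: in={1} → {} (no change)
  #4 pop 3: in={} → {0,1,2} (was {1}); enqueue [1,2]
  #5 pop 1: in={0,1,2,3} → {0,1,2,3} (no change)
  #6 pop 2: in={0,1,2} → {2} (was {}); enqueue []

Fixpoint:
  val[0] = {0,2,3}
  val[1] = {0,1,2,3}
  val[2] = {2}
  val[3] = {0,1,2}

{2}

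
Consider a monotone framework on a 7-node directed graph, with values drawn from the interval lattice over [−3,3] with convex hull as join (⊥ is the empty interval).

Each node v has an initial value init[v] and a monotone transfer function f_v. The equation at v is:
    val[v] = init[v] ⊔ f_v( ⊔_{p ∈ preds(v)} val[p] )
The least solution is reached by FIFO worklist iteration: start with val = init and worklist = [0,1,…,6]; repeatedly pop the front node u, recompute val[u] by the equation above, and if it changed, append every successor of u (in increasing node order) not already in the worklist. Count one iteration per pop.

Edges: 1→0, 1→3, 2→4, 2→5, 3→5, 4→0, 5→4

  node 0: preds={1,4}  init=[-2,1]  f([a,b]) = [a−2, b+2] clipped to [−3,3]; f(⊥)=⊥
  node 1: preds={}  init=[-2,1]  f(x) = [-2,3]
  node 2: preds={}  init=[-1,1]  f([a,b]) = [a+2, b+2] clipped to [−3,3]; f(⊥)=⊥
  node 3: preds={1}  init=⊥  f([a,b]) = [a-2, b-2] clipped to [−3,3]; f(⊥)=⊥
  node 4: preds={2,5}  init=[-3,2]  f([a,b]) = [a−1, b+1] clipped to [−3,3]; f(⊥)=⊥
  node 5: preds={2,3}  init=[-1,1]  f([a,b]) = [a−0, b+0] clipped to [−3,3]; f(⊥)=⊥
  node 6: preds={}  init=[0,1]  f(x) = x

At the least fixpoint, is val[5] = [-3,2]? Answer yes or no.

Trace (9 dequeues):
  [1] u=0 | in [-3,2] | out [-3,3] | prev [-2,1] | push {}
  [2] u=1 | in ⊥ | out [-2,3] | prev [-2,1] | push {0}
  [3] u=2 | in ⊥ | out [-1,1] | ==
  [4] u=3 | in [-2,3] | out [-3,1] | prev ⊥ | push {}
  [5] u=4 | in [-1,1] | out [-3,2] | ==
  [6] u=5 | in [-3,1] | out [-3,1] | prev [-1,1] | push {4}
  [7] u=6 | in ⊥ | out [0,1] | ==
  [8] u=0 | in [-3,3] | out [-3,3] | ==
  [9] u=4 | in [-3,1] | out [-3,2] | ==

Converged values:
  [0] [-3,3]
  [1] [-2,3]
  [2] [-1,1]
  [3] [-3,1]
  [4] [-3,2]
  [5] [-3,1]
  [6] [0,1]

no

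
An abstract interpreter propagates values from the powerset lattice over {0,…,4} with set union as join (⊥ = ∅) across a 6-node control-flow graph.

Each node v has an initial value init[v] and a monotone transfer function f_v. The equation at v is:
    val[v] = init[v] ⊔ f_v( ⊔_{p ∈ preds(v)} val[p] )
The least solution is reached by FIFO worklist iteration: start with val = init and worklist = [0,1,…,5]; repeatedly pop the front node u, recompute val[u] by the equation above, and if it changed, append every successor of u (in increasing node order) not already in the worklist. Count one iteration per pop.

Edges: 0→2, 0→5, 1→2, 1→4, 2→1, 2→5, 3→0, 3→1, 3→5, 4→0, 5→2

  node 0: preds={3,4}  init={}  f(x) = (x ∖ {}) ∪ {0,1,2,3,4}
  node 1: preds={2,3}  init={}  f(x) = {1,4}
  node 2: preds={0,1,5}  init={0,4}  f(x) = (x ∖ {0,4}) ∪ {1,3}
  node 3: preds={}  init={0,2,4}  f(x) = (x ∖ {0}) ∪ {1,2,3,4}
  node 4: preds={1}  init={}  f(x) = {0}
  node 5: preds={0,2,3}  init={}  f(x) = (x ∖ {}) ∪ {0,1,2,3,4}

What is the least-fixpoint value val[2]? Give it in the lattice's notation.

{0,1,2,3,4}

Worklist (9 pops):
  #1 pop 0: in={0,2,4} → {0,1,2,3,4} (was {}); enqueue []
  #2 pop 1: in={0,2,4} → {1,4} (was {}); enqueue []
  #3 pop 2: in={0,1,2,3,4} → {0,1,2,3,4} (was {0,4}); enqueue [1]
  #4 pop 3: in={} → {0,1,2,3,4} (was {0,2,4}); enqueue [0]
  #5 pop 4: in={1,4} → {0} (was {}); enqueue []
  #6 pop 5: in={0,1,2,3,4} → {0,1,2,3,4} (was {}); enqueue [2]
  #7 pop 1: in={0,1,2,3,4} → {1,4} (no change)
  #8 pop 0: in={0,1,2,3,4} → {0,1,2,3,4} (no change)
  #9 pop 2: in={0,1,2,3,4} → {0,1,2,3,4} (no change)

Fixpoint:
  val[0] = {0,1,2,3,4}
  val[1] = {1,4}
  val[2] = {0,1,2,3,4}
  val[3] = {0,1,2,3,4}
  val[4] = {0}
  val[5] = {0,1,2,3,4}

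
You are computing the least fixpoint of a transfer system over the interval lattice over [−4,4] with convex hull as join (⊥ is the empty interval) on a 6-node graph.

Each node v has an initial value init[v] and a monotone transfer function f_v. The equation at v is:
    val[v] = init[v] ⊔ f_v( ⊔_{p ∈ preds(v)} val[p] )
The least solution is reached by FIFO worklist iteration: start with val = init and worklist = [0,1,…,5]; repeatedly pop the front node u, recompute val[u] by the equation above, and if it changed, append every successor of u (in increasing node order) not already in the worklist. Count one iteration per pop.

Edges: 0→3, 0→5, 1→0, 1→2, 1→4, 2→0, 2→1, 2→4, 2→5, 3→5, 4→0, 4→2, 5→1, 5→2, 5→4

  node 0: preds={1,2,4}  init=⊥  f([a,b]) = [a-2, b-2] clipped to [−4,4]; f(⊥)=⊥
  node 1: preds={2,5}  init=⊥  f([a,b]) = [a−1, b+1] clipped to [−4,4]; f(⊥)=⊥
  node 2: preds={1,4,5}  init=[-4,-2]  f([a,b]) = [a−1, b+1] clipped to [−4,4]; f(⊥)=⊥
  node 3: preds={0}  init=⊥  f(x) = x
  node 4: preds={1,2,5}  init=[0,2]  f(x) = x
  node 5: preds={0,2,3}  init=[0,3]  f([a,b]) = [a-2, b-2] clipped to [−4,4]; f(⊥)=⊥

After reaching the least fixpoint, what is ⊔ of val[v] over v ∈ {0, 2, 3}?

Iteration log — 12 steps:
  step 1. node 0  ⊔preds=[-4,2]  new=[-4,0]  old=⊥  +wl: 
  step 2. node 1  ⊔preds=[-4,3]  new=[-4,4]  old=⊥  +wl: 0
  step 3. node 2  ⊔preds=[-4,4]  new=[-4,4]  old=[-4,-2]  +wl: 1
  step 4. node 3  ⊔preds=[-4,0]  new=[-4,0]  old=⊥  +wl: 
  step 5. node 4  ⊔preds=[-4,4]  new=[-4,4]  old=[0,2]  +wl: 2
  step 6. node 5  ⊔preds=[-4,4]  new=[-4,3]  old=[0,3]  +wl: 4
  step 7. node 0  ⊔preds=[-4,4]  new=[-4,2]  old=[-4,0]  +wl: 3,5
  step 8. node 1  ⊔preds=[-4,4]  new=[-4,4]  stable
  step 9. node 2  ⊔preds=[-4,4]  new=[-4,4]  stable
  step 10. node 4  ⊔preds=[-4,4]  new=[-4,4]  stable
  step 11. node 3  ⊔preds=[-4,2]  new=[-4,2]  old=[-4,0]  +wl: 
  step 12. node 5  ⊔preds=[-4,4]  new=[-4,3]  stable

Least fixpoint reached:
  node 0: [-4,2]
  node 1: [-4,4]
  node 2: [-4,4]
  node 3: [-4,2]
  node 4: [-4,4]
  node 5: [-4,3]

[-4,4]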